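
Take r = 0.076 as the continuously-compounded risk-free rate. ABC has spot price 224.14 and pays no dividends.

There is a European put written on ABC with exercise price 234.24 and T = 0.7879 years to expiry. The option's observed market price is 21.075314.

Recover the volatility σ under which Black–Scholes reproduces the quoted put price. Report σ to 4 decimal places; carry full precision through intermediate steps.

sigma = 0.2902

At σ = 0.2902 the Black–Scholes value reproduces the quote:
σ√T = 0.2902·√0.7879 = 0.257592
d₁ = (ln(S/K) + (r+σ²/2)T) / (σ√T) = (ln(224.14/234.24) + (0.076+0.2902²/2)·0.7879) / 0.257592 = (-0.044075 + 0.093057) / 0.257592 = 0.190153
d₂ = d₁ − σ√T = 0.190153 − 0.257592 = -0.067439
e^{−rT} = 0.941877
N(−d₁) = 0.424595,  N(−d₂) = 0.526884
V = K·e^{−rT}·N(−d₂) − S·N(−d₁) = 116.243960 − 95.168646 = 21.075314 (the quoted price), and the Black–Scholes price is strictly increasing in σ, so σ is unique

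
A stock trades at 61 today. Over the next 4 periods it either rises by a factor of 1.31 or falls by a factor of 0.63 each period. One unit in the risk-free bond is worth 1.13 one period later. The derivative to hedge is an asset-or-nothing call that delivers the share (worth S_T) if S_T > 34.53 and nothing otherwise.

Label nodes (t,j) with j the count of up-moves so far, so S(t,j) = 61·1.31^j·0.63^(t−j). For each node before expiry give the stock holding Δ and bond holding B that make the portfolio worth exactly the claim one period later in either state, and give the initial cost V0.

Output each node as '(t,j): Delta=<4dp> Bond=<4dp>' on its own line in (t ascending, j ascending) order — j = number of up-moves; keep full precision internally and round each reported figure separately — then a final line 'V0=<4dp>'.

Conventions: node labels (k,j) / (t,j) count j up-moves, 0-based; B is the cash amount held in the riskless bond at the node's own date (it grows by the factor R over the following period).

Risk-neutral probability p* = (R−d)/(u−d) = (1.13−0.63)/(1.31−0.63) = 0.7353.
At maturity the claim pays: V(4,0)=0.0000, V(4,1)=0.0000, V(4,2)=41.5483, V(4,3)=86.3941, V(4,4)=179.6450
(3,0): S=15.2529. Δ = (V_up−V_dn)/(S_up−S_dn) = (0.0000−0.0000)/(19.9813−9.6093) = 0.0000. V = [p*·0.0000 + (1−p*)·0.0000]/1.13 = 0.0000. B = V − Δ·S = 0.0000.
(3,1): S=31.7163. Δ = (V_up−V_dn)/(S_up−S_dn) = (41.5483−0.0000)/(41.5483−19.9813) = 1.9265. V = [p*·41.5483 + (1−p*)·0.0000]/1.13 = 27.0356. B = V − Δ·S = -34.0649.
(3,2): S=65.9497. Δ = (V_up−V_dn)/(S_up−S_dn) = (86.3941−41.5483)/(86.3941−41.5483) = 1.0000. V = [p*·86.3941 + (1−p*)·41.5483]/1.13 = 65.9497. B = V − Δ·S = 0.0000.
(3,3): S=137.1336. Δ = (V_up−V_dn)/(S_up−S_dn) = (179.6450−86.3941)/(179.6450−86.3941) = 1.0000. V = [p*·179.6450 + (1−p*)·86.3941]/1.13 = 137.1336. B = V − Δ·S = 0.0000.
(2,0): S=24.2109. Δ = (V_up−V_dn)/(S_up−S_dn) = (27.0356−0.0000)/(31.7163−15.2529) = 1.6422. V = [p*·27.0356 + (1−p*)·0.0000]/1.13 = 17.5921. B = V − Δ·S = -22.1661.
(2,1): S=50.3433. Δ = (V_up−V_dn)/(S_up−S_dn) = (65.9497−27.0356)/(65.9497−31.7163) = 1.1367. V = [p*·65.9497 + (1−p*)·27.0356]/1.13 = 49.2468. B = V − Δ·S = -7.9798.
(2,2): S=104.6821. Δ = (V_up−V_dn)/(S_up−S_dn) = (137.1336−65.9497)/(137.1336−65.9497) = 1.0000. V = [p*·137.1336 + (1−p*)·65.9497]/1.13 = 104.6821. B = V − Δ·S = 0.0000.
(1,0): S=38.4300. Δ = (V_up−V_dn)/(S_up−S_dn) = (49.2468−17.5921)/(50.3433−24.2109) = 1.2113. V = [p*·49.2468 + (1−p*)·17.5921]/1.13 = 36.1661. B = V − Δ·S = -10.3850.
(1,1): S=79.9100. Δ = (V_up−V_dn)/(S_up−S_dn) = (104.6821−49.2468)/(104.6821−50.3433) = 1.0202. V = [p*·104.6821 + (1−p*)·49.2468]/1.13 = 79.6532. B = V − Δ·S = -1.8693.
(0,0): S=61.0000. Δ = (V_up−V_dn)/(S_up−S_dn) = (79.6532−36.1661)/(79.9100−38.4300) = 1.0484. V = [p*·79.6532 + (1−p*)·36.1661]/1.13 = 60.3025. B = V − Δ·S = -3.6491.
Check: Δ(0,0)·S0 + B(0,0) = 60.3025 = V0.

(0,0): Delta=1.0484 Bond=-3.6491
(1,0): Delta=1.2113 Bond=-10.3850
(1,1): Delta=1.0202 Bond=-1.8693
(2,0): Delta=1.6422 Bond=-22.1661
(2,1): Delta=1.1367 Bond=-7.9798
(2,2): Delta=1.0000 Bond=0.0000
(3,0): Delta=0.0000 Bond=0.0000
(3,1): Delta=1.9265 Bond=-34.0649
(3,2): Delta=1.0000 Bond=0.0000
(3,3): Delta=1.0000 Bond=0.0000
V0=60.3025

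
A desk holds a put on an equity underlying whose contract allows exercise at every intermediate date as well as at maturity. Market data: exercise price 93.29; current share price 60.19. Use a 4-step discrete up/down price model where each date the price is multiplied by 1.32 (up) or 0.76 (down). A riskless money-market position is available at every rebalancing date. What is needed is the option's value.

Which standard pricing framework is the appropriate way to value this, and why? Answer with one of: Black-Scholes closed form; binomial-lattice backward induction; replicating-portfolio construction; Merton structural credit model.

Key observation: the exercise right at every one of the 4 steps is what matters: each node needs max(93.29 − S, continuation), which only the stepwise tree valuation starting from spot 60.19 delivers.

framework: binomial-lattice backward induction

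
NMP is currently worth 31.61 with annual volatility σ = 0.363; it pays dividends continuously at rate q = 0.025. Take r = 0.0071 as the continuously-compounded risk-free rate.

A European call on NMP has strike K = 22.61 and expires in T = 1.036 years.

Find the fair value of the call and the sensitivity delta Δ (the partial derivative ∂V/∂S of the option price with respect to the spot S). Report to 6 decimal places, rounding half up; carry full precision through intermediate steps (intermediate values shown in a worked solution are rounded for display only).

σ√T = 0.363·√1.036 = 0.369476
d₁ = (ln(S/K) + (r−q+σ²/2)T) / (σ√T) = (ln(31.61/22.61) + (0.0071−0.025+0.363²/2)·1.036) / 0.369476 = (0.335081 + 0.049712) / 0.369476 = 1.041456
d₂ = d₁ − σ√T = 1.041456 − 0.369476 = 0.671980
e^{−rT} = 0.992671
e^{−qT} = 0.974433
N(d₁) = 0.851168,  N(d₂) = 0.749202
Call price V = S·e^{−qT}·N(d₁) − K·e^{−rT}·N(d₂) = 26.217516 − 16.815307 = 9.402209
Δ = e^{−qT}·N(d₁) = 0.829406

price = 9.402209
Δ = 0.829406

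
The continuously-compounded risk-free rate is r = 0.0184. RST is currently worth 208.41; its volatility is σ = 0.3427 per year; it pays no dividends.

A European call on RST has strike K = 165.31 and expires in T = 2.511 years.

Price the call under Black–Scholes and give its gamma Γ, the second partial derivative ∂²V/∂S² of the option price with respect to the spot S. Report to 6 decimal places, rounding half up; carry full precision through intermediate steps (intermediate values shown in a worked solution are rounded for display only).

σ√T = 0.3427·√2.511 = 0.543047
d₁ = (ln(S/K) + (r+σ²/2)T) / (σ√T) = (ln(208.41/165.31) + (0.0184+0.3427²/2)·2.511) / 0.543047 = (0.231685 + 0.193652) / 0.543047 = 0.783242
d₂ = d₁ − σ√T = 0.783242 − 0.543047 = 0.240195
e^{−rT} = 0.954849
N(d₁) = 0.783257,  N(d₂) = 0.594910
Call price V = S·N(d₁) − K·e^{−rT}·N(d₂) = 163.238692 − 93.904252 = 69.334440
φ(d₁) = (1/√(2π))·e^{−d₁²/2} = 0.293560
Γ = φ(d₁) / (S·σ·√T) = 0.002594

price = 69.334440
Γ = 0.002594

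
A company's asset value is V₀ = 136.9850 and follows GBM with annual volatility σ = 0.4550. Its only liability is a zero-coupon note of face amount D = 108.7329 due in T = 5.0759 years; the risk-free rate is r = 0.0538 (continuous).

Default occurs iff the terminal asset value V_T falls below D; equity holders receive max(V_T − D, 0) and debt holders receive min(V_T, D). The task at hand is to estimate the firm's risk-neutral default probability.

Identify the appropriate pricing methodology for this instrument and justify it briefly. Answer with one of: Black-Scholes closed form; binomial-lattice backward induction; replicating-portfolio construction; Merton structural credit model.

framework: Merton structural credit model

Key observation: the asked-for credit quantity lives on the firm's capital structure — asset value, asset volatility, debt face 108.7329 — which is the structural model's domain.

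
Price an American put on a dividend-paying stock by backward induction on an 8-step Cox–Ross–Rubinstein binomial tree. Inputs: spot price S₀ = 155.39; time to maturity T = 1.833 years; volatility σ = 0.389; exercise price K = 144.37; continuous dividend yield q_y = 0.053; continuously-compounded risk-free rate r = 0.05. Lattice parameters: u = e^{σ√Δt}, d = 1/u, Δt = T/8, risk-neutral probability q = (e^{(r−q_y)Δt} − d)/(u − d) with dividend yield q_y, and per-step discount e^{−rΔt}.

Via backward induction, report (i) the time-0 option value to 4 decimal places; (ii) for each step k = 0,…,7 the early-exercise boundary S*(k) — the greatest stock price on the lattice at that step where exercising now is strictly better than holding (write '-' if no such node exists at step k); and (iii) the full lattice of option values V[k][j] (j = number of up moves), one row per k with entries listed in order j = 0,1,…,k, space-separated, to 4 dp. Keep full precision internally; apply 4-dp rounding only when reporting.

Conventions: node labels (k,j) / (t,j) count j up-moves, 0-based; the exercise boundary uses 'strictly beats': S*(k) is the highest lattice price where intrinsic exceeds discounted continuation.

price = 24.5207
boundary = - - - - 73.7829 61.2476 73.7829 88.8838
tree:
24.5207
33.4442 14.3165
44.3467 21.0656 6.4909
56.9496 30.1827 10.5382 1.7445
70.5871 41.8516 16.7909 3.2186 0.0000
83.1224 55.7214 26.0862 5.9383 0.0000 0.0000
93.5280 70.5871 39.1014 10.9561 0.0000 0.0000 0.0000
102.1658 83.1224 55.4862 20.2139 0.0000 0.0000 0.0000 0.0000
109.3361 93.5280 70.5871 37.2946 0.0000 0.0000 0.0000 0.0000 0.0000

params: Δt=0.22912 u=1.20467 d=0.83011 q=0.45175 e^(-rΔt)=0.98861
t_8 payoffs: 109.3361 93.5280 70.5871 37.2946 0.0000 0.0000 0.0000 0.0000 0.0000
t_7: node(7,0) S=42.2042 payoff=102.1658 vs cont=101.0307 → 102.1658 [stop]  node(7,1) S=61.2476 payoff=83.1224 vs cont=82.2172 → 83.1224 [stop]  node(7,2) S=88.8838 payoff=55.4862 vs cont=54.9145 → 55.4862 [stop]  node(7,3) S=128.9901 payoff=15.3799 vs cont=20.2139 → 20.2139 [wait]  node(7,4) S=187.1931 payoff=0.0000 vs cont=0.0000 → 0.0000 [wait]  node(7,5) S=271.6586 payoff=0.0000 vs cont=0.0000 → 0.0000 [wait]  node(7,6) S=394.2366 payoff=0.0000 vs cont=0.0000 → 0.0000 [wait]  node(7,7) S=572.1245 payoff=0.0000 vs cont=0.0000 → 0.0000 [wait]  ⇒ S*(7)=88.8838
t_6: node(6,0) S=50.8420 payoff=93.5280 vs cont=92.4972 → 93.5280 [stop]  node(6,1) S=73.7829 payoff=70.5871 vs cont=69.8331 → 70.5871 [stop]  node(6,2) S=107.0754 payoff=37.2946 vs cont=39.1014 → 39.1014 [wait]  node(6,3) S=155.3900 payoff=0.0000 vs cont=10.9561 → 10.9561 [wait]  node(6,4) S=225.5052 payoff=0.0000 vs cont=0.0000 → 0.0000 [wait]  node(6,5) S=327.2579 payoff=0.0000 vs cont=0.0000 → 0.0000 [wait]  node(6,6) S=474.9236 payoff=0.0000 vs cont=0.0000 → 0.0000 [wait]  ⇒ S*(6)=73.7829
t_5: node(5,0) S=61.2476 payoff=83.1224 vs cont=82.2172 → 83.1224 [stop]  node(5,1) S=88.8838 payoff=55.4862 vs cont=55.7214 → 55.7214 [wait]  node(5,2) S=128.9901 payoff=15.3799 vs cont=26.0862 → 26.0862 [wait]  node(5,3) S=187.1931 payoff=0.0000 vs cont=5.9383 → 5.9383 [wait]  node(5,4) S=271.6586 payoff=0.0000 vs cont=0.0000 → 0.0000 [wait]  node(5,5) S=394.2366 payoff=0.0000 vs cont=0.0000 → 0.0000 [wait]  ⇒ S*(5)=61.2476
t_4: node(4,0) S=73.7829 payoff=70.5871 vs cont=69.9382 → 70.5871 [stop]  node(4,1) S=107.0754 payoff=37.2946 vs cont=41.8516 → 41.8516 [wait]  node(4,2) S=155.3900 payoff=0.0000 vs cont=16.7909 → 16.7909 [wait]  node(4,3) S=225.5052 payoff=0.0000 vs cont=3.2186 → 3.2186 [wait]  node(4,4) S=327.2579 payoff=0.0000 vs cont=0.0000 → 0.0000 [wait]  ⇒ S*(4)=73.7829
t_3: node(3,0) S=88.8838 payoff=55.4862 vs cont=56.9496 → 56.9496 [wait]  node(3,1) S=128.9901 payoff=15.3799 vs cont=30.1827 → 30.1827 [wait]  node(3,2) S=187.1931 payoff=0.0000 vs cont=10.5382 → 10.5382 [wait]  node(3,3) S=271.6586 payoff=0.0000 vs cont=1.7445 → 1.7445 [wait]  ⇒ S*(3)=-
t_2: node(2,0) S=107.0754 payoff=37.2946 vs cont=44.3467 → 44.3467 [wait]  node(2,1) S=155.3900 payoff=0.0000 vs cont=21.0656 → 21.0656 [wait]  node(2,2) S=225.5052 payoff=0.0000 vs cont=6.4909 → 6.4909 [wait]  ⇒ S*(2)=-
t_1: node(1,0) S=128.9901 payoff=15.3799 vs cont=33.4442 → 33.4442 [wait]  node(1,1) S=187.1931 payoff=0.0000 vs cont=14.3165 → 14.3165 [wait]  ⇒ S*(1)=-
t_0: node(0,0) S=155.3900 payoff=0.0000 vs cont=24.5207 → 24.5207 [wait]  ⇒ S*(0)=-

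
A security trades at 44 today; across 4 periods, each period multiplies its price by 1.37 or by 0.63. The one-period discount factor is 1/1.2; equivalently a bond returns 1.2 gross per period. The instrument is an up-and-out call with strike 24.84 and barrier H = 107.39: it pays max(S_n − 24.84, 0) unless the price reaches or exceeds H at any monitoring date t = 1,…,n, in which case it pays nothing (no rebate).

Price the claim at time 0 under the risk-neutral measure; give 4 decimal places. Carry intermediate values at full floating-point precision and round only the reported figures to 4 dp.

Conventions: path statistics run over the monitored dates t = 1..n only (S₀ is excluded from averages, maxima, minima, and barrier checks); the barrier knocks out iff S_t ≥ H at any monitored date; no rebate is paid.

price = 7.7728

No-arbitrage gives p* = (R−d)/(u−d) = 0.7703: enumerate every path, weight its payoff by its p*-probability, and discount by R^4.
Enumerate all 2^4 = 16 price paths (U = up ×1.37, D = down ×0.63); each path with k up-moves has probability p*^k·(1−p*)^(4−k).
DDDD: M=27.7200, payoff=0.0000, prob=0.002785
UDDD: M=60.2800, payoff=0.0000, prob=0.009339
DUDD: M=37.9764, payoff=0.0000, prob=0.009339
UUDD: M=82.5836, payoff=7.9374, prob=0.031313
DDUD: M=27.7200, payoff=0.0000, prob=0.009339
UDUD: M=60.2800, payoff=7.9374, prob=0.031313
DUUD: M=52.0277, payoff=7.9374, prob=0.031313
UUUD: M=113.1395, payoff=0.0000, prob=0.104990
DDDU: M=27.7200, payoff=0.0000, prob=0.009339
UDDU: M=60.2800, payoff=7.9374, prob=0.031313
DUDU: M=37.9764, payoff=7.9374, prob=0.031313
UUDU: M=82.5836, payoff=46.4379, prob=0.104990
DDUU: M=32.7774, payoff=7.9374, prob=0.031313
UDUU: M=71.2779, payoff=46.4379, prob=0.104990
DUUU: M=71.2779, payoff=46.4379, prob=0.104990
UUUU: M=155.0012, payoff=0.0000, prob=0.352024
Price = Σ prob·payoff / R^4 = 16.117757 / 2.073600 = 7.7728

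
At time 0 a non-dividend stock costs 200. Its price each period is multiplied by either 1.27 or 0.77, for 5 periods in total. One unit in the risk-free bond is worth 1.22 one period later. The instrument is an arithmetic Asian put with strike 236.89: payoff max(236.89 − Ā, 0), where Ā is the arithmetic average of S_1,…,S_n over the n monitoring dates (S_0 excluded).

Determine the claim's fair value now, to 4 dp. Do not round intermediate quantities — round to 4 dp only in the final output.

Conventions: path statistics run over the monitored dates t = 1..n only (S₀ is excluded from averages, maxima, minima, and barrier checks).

price = 0.7299

No-arbitrage gives p* = (R−d)/(u−d) = 0.9000: enumerate every path, weight its payoff by its p*-probability, and discount by R^5.
Enumerate all 2^5 = 32 price paths (U = up ×1.27, D = down ×0.77); each path with k up-moves has probability p*^k·(1−p*)^(5−k).
DDDDD: Ā=97.6657, payoff=139.2243, prob=0.000010
UDDDD: Ā=161.0849, payoff=75.8051, prob=0.000090
DUDDD: Ā=141.0849, payoff=95.8051, prob=0.000090
UUDDD: Ā=232.6985, payoff=4.1915, prob=0.000810
DDUDD: Ā=125.6849, payoff=111.2051, prob=0.000090
UDUDD: Ā=207.2985, payoff=29.5915, prob=0.000810
DUUDD: Ā=187.2985, payoff=49.5915, prob=0.000810
UUUDD: Ā=308.9210, payoff=0.0000, prob=0.007290
DDDUD: Ā=113.8269, payoff=123.0631, prob=0.000090
UDDUD: Ā=187.7405, payoff=49.1495, prob=0.000810
DUDUD: Ā=167.7405, payoff=69.1495, prob=0.000810
UUDUD: Ā=276.6630, payoff=0.0000, prob=0.007290
DDUUD: Ā=152.3405, payoff=84.5495, prob=0.000810
UDUUD: Ā=251.2630, payoff=0.0000, prob=0.007290
DUUUD: Ā=231.2630, payoff=5.6270, prob=0.007290
UUUUD: Ā=381.4337, payoff=0.0000, prob=0.065610
DDDDU: Ā=104.6963, payoff=132.1937, prob=0.000090
UDDDU: Ā=172.6809, payoff=64.2091, prob=0.000810
DUDDU: Ā=152.6809, payoff=84.2091, prob=0.000810
UUDDU: Ā=251.8243, payoff=0.0000, prob=0.007290
DDUDU: Ā=137.2809, payoff=99.6091, prob=0.000810
UDUDU: Ā=226.4243, payoff=10.4657, prob=0.007290
DUUDU: Ā=206.4243, payoff=30.4657, prob=0.007290
UUUDU: Ā=340.4661, payoff=0.0000, prob=0.065610
DDDUU: Ā=125.4229, payoff=111.4671, prob=0.000810
UDDUU: Ā=206.8663, payoff=30.0237, prob=0.007290
DUDUU: Ā=186.8663, payoff=50.0237, prob=0.007290
UUDUU: Ā=308.2081, payoff=0.0000, prob=0.065610
DDUUU: Ā=171.4663, payoff=65.4237, prob=0.007290
UDUUU: Ā=282.8081, payoff=0.0000, prob=0.065610
DUUUU: Ā=262.8081, payoff=0.0000, prob=0.065610
UUUUU: Ā=433.4627, payoff=0.0000, prob=0.590490
Price = Σ prob·payoff / R^5 = 1.972745 / 2.702708 = 0.7299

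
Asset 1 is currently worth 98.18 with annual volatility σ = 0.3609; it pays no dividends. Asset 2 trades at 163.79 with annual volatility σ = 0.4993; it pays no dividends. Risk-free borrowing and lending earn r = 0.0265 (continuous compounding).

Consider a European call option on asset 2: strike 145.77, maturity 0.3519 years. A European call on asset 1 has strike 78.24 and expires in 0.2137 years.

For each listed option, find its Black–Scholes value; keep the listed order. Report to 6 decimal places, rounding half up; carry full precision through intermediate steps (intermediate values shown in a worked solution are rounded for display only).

[asset 2 call K=145.77]
σ√T = 0.4993·√0.3519 = 0.296191
d₁ = (ln(S/K) + (r+σ²/2)T) / (σ√T) = (ln(163.79/145.77) + (0.0265+0.4993²/2)·0.3519) / 0.296191 = (0.116555 + 0.053190) / 0.296191 = 0.573093
d₂ = d₁ − σ√T = 0.573093 − 0.296191 = 0.276903
e^{−rT} = 0.990718
N(d₁) = 0.716709,  N(d₂) = 0.609073
price = S·N(d₁) − K·e^{−rT}·N(d₂) = 117.389812 − 87.960422 = 29.429390
[asset 1 call K=78.24]
σ√T = 0.3609·√0.2137 = 0.166836
d₁ = (ln(S/K) + (r+σ²/2)T) / (σ√T) = (ln(98.18/78.24) + (0.0265+0.3609²/2)·0.2137) / 0.166836 = (0.227022 + 0.019580) / 0.166836 = 1.478110
d₂ = d₁ − σ√T = 1.478110 − 0.166836 = 1.311274
e^{−rT} = 0.994353
N(d₁) = 0.930311,  N(d₂) = 0.905117
price = S·N(d₁) − K·e^{−rT}·N(d₂) = 91.337920 − 70.416487 = 20.921433

price(asset 2 call K=145.77) = 29.429390
price(asset 1 call K=78.24) = 20.921433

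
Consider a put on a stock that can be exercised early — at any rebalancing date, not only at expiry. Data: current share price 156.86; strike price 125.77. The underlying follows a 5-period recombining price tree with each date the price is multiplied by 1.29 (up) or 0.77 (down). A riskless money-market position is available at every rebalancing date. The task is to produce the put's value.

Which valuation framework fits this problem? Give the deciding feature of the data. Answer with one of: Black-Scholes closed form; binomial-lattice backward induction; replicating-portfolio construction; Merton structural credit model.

Key observation: early exercise of the strike-125.77 put must be checked at each of the 5 dates (spot 156.86), which forces a node-by-node comparison of intrinsic and continuation value backward from expiry.

framework: binomial-lattice backward induction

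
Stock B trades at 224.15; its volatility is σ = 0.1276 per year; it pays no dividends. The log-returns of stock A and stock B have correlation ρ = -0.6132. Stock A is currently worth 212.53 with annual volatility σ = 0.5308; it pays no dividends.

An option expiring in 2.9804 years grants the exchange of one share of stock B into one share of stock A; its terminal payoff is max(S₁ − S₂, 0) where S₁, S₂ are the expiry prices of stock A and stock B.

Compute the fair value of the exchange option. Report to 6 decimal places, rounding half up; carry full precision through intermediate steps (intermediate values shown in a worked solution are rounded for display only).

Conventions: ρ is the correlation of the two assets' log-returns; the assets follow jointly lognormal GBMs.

exchange price = 82.909925

σ_eff = √(σ₁² + σ₂² − 2ρσ₁σ₂) = √(0.5308² + 0.1276² − 2·-0.6132·0.5308·0.1276) = 0.617329
d₁ = (ln(S₁/S₂) + (q₂ − q₁ + σ_eff²/2)T) / (σ_eff√T) = (ln(212.53/224.15) + (0.0 − 0.0 + 0.190547)·2.9804) / 1.065746 = 0.482925
d₂ = d₁ − σ_eff√T = 0.482925 − 1.065746 = -0.582821
N(d₁) = 0.685425,  N(d₂) = 0.280007
V = S₁·e^{−q₁T}·N(d₁) − S₂·e^{−q₂T}·N(d₂) = 145.673446 − 62.763521 = 82.909925
Key observation: r never enters — measured in units of stock B, the claim is a call on S₁/S₂ struck at 1, so only the dividend yields and σ_eff matter.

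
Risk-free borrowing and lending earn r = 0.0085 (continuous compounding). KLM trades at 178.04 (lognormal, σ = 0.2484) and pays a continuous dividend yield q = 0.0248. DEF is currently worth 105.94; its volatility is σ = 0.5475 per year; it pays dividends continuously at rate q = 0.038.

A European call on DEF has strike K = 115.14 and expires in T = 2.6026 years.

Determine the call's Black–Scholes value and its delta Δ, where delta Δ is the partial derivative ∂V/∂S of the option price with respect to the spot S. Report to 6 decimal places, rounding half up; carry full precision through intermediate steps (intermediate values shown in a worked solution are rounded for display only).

price = 27.804999
Δ = 0.545974

σ√T = 0.5475·√2.6026 = 0.883259
d₁ = (ln(S/K) + (r−q+σ²/2)T) / (σ√T) = (ln(105.94/115.14) + (0.0085−0.038+0.5475²/2)·2.6026) / 0.883259 = (-0.083276 + 0.313296) / 0.883259 = 0.260422
d₂ = d₁ − σ√T = 0.260422 − 0.883259 = -0.622836
e^{−rT} = 0.978121
e^{−qT} = 0.905834
N(d₁) = 0.602731,  N(d₂) = 0.266696
Call price V = S·e^{−qT}·N(d₁) − K·e^{−rT}·N(d₂) = 57.840532 − 30.035534 = 27.804999
Δ = e^{−qT}·N(d₁) = 0.545974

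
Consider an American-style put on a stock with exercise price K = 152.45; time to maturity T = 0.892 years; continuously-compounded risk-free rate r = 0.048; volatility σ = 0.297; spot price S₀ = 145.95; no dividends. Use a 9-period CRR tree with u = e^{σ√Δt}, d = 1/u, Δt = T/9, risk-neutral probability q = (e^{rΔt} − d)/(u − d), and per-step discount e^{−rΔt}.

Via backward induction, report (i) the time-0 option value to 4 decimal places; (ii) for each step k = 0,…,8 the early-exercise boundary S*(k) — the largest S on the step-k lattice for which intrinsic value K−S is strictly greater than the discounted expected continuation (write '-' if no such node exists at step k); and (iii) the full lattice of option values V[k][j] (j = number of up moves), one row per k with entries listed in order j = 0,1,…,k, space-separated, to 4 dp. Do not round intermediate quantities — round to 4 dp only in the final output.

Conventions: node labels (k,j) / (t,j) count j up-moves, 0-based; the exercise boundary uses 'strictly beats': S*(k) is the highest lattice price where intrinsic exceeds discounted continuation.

params: Δt=0.09911 u=1.09801 d=0.91074 q=0.50211 e^(-rΔt)=0.99525
t_9 payoffs: 89.5370 76.6002 61.0032 42.1989 19.5280 0.0000 0.0000 0.0000 0.0000 0.0000
t_8: node(8,0) S=69.0792 payoff=83.3708 vs cont=82.6473 → 83.3708 [stop]  node(8,1) S=83.2840 payoff=69.1660 vs cont=68.4425 → 69.1660 [stop]  node(8,2) S=100.4097 payoff=52.0403 vs cont=51.3168 → 52.0403 [stop]  node(8,3) S=121.0570 payoff=31.3930 vs cont=30.6695 → 31.3930 [stop]  node(8,4) S=145.9500 payoff=6.5000 vs cont=9.6767 → 9.6767 [wait]  node(8,5) S=175.9618 payoff=0.0000 vs cont=0.0000 → 0.0000 [wait]  node(8,6) S=212.1448 payoff=0.0000 vs cont=0.0000 → 0.0000 [wait]  node(8,7) S=255.7683 payoff=0.0000 vs cont=0.0000 → 0.0000 [wait]  node(8,8) S=308.3620 payoff=0.0000 vs cont=0.0000 → 0.0000 [wait]  ⇒ S*(8)=121.0570
t_7: node(7,0) S=75.8498 payoff=76.6002 vs cont=75.8767 → 76.6002 [stop]  node(7,1) S=91.4468 payoff=61.0032 vs cont=60.2796 → 61.0032 [stop]  node(7,2) S=110.2511 payoff=42.1989 vs cont=41.4754 → 42.1989 [stop]  node(7,3) S=132.9220 payoff=19.5280 vs cont=20.3919 → 20.3919 [wait]  node(7,4) S=160.2549 payoff=0.0000 vs cont=4.7951 → 4.7951 [wait]  node(7,5) S=193.2081 payoff=0.0000 vs cont=0.0000 → 0.0000 [wait]  node(7,6) S=232.9376 payoff=0.0000 vs cont=0.0000 → 0.0000 [wait]  node(7,7) S=280.8366 payoff=0.0000 vs cont=0.0000 → 0.0000 [wait]  ⇒ S*(7)=110.2511
t_6: node(6,0) S=83.2840 payoff=69.1660 vs cont=68.4425 → 69.1660 [stop]  node(6,1) S=100.4097 payoff=52.0403 vs cont=51.3168 → 52.0403 [stop]  node(6,2) S=121.0570 payoff=31.3930 vs cont=31.1012 → 31.3930 [stop]  node(6,3) S=145.9500 payoff=6.5000 vs cont=12.5011 → 12.5011 [wait]  node(6,4) S=175.9618 payoff=0.0000 vs cont=2.3761 → 2.3761 [wait]  node(6,5) S=212.1448 payoff=0.0000 vs cont=0.0000 → 0.0000 [wait]  node(6,6) S=255.7683 payoff=0.0000 vs cont=0.0000 → 0.0000 [wait]  ⇒ S*(6)=121.0570
t_5: node(5,0) S=91.4468 payoff=61.0032 vs cont=60.2796 → 61.0032 [stop]  node(5,1) S=110.2511 payoff=42.1989 vs cont=41.4754 → 42.1989 [stop]  node(5,2) S=132.9220 payoff=19.5280 vs cont=21.8033 → 21.8033 [wait]  node(5,3) S=160.2549 payoff=0.0000 vs cont=7.3821 → 7.3821 [wait]  node(5,4) S=193.2081 payoff=0.0000 vs cont=1.1775 → 1.1775 [wait]  node(5,5) S=232.9376 payoff=0.0000 vs cont=0.0000 → 0.0000 [wait]  ⇒ S*(5)=110.2511
t_4: node(4,0) S=100.4097 payoff=52.0403 vs cont=51.3168 → 52.0403 [stop]  node(4,1) S=121.0570 payoff=31.3930 vs cont=31.8065 → 31.8065 [wait]  node(4,2) S=145.9500 payoff=6.5000 vs cont=14.4932 → 14.4932 [wait]  node(4,3) S=175.9618 payoff=0.0000 vs cont=4.2465 → 4.2465 [wait]  node(4,4) S=212.1448 payoff=0.0000 vs cont=0.5835 → 0.5835 [wait]  ⇒ S*(4)=100.4097
t_3: node(3,0) S=110.2511 payoff=42.1989 vs cont=41.6820 → 42.1989 [stop]  node(3,1) S=132.9220 payoff=19.5280 vs cont=23.0037 → 23.0037 [wait]  node(3,2) S=160.2549 payoff=0.0000 vs cont=9.3039 → 9.3039 [wait]  node(3,3) S=193.2081 payoff=0.0000 vs cont=2.3958 → 2.3958 [wait]  ⇒ S*(3)=110.2511
t_2: node(2,0) S=121.0570 payoff=31.3930 vs cont=32.4064 → 32.4064 [wait]  node(2,1) S=145.9500 payoff=6.5000 vs cont=16.0484 → 16.0484 [wait]  node(2,2) S=175.9618 payoff=0.0000 vs cont=5.8076 → 5.8076 [wait]  ⇒ S*(2)=-
t_1: node(1,0) S=132.9220 payoff=19.5280 vs cont=24.0782 → 24.0782 [wait]  node(1,1) S=160.2549 payoff=0.0000 vs cont=10.8547 → 10.8547 [wait]  ⇒ S*(1)=-
t_0: node(0,0) S=145.9500 payoff=6.5000 vs cont=17.3558 → 17.3558 [wait]  ⇒ S*(0)=-

price = 17.3558
boundary = - - - 110.2511 100.4097 110.2511 121.0570 110.2511 121.0570
tree:
17.3558
24.0782 10.8547
32.4064 16.0484 5.8076
42.1989 23.0037 9.3039 2.3958
52.0403 31.8065 14.4932 4.2465 0.5835
61.0032 42.1989 21.8033 7.3821 1.1775 0.0000
69.1660 52.0403 31.3930 12.5011 2.3761 0.0000 0.0000
76.6002 61.0032 42.1989 20.3919 4.7951 0.0000 0.0000 0.0000
83.3708 69.1660 52.0403 31.3930 9.6767 0.0000 0.0000 0.0000 0.0000
89.5370 76.6002 61.0032 42.1989 19.5280 0.0000 0.0000 0.0000 0.0000 0.0000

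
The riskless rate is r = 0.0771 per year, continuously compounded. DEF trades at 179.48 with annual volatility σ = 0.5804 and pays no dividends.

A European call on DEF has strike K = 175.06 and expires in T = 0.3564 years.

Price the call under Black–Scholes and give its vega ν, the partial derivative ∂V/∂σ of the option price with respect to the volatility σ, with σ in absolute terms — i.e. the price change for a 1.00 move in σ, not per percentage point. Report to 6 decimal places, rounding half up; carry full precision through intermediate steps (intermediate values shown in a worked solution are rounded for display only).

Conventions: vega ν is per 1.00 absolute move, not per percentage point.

σ√T = 0.5804·√0.3564 = 0.346494
d₁ = (ln(S/K) + (r+σ²/2)T) / (σ√T) = (ln(179.48/175.06) + (0.0771+0.5804²/2)·0.3564) / 0.346494 = (0.024935 + 0.087508) / 0.346494 = 0.324515
d₂ = d₁ − σ√T = 0.324515 − 0.346494 = -0.021979
e^{−rT} = 0.972896
N(d₁) = 0.627226,  N(d₂) = 0.491232
Call price V = S·N(d₁) − K·e^{−rT}·N(d₂) = 112.574508 − 83.664266 = 28.910242
φ(d₁) = (1/√(2π))·e^{−d₁²/2} = 0.378479
ν = S·φ(d₁)·√T = 40.553393

price = 28.910242
ν = 40.553393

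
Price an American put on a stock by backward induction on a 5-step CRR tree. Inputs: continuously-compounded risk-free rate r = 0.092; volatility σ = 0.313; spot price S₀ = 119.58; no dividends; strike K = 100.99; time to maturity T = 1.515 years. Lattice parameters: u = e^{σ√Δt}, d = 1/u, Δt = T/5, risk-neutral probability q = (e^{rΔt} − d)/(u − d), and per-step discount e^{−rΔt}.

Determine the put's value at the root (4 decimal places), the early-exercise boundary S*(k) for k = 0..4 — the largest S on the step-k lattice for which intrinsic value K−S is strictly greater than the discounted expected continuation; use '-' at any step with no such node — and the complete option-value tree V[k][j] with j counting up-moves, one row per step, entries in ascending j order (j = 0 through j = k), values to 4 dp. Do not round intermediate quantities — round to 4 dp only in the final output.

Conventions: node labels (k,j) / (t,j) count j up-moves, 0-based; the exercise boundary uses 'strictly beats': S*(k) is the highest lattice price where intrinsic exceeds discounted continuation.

params: Δt=0.30300 u=1.18802 d=0.84173 q=0.53866 e^(-rΔt)=0.97251
t_5 payoffs: 50.4622 29.6748 0.3355 0.0000 0.0000 0.0000
t_4: node(4,0) S=60.0283 payoff=40.9617 vs cont=38.1853 → 40.9617 [stop]  node(4,1) S=84.7242 payoff=16.2658 vs cont=13.4895 → 16.2658 [stop]  node(4,2) S=119.5800 payoff=0.0000 vs cont=0.1505 → 0.1505 [wait]  node(4,3) S=168.7756 payoff=0.0000 vs cont=0.0000 → 0.0000 [wait]  node(4,4) S=238.2104 payoff=0.0000 vs cont=0.0000 → 0.0000 [wait]  ⇒ S*(4)=84.7242
t_3: node(3,0) S=71.3152 payoff=29.6748 vs cont=26.8985 → 29.6748 [stop]  node(3,1) S=100.6545 payoff=0.3355 vs cont=7.3766 → 7.3766 [wait]  node(3,2) S=142.0640 payoff=0.0000 vs cont=0.0675 → 0.0675 [wait]  node(3,3) S=200.5096 payoff=0.0000 vs cont=0.0000 → 0.0000 [wait]  ⇒ S*(3)=71.3152
t_2: node(2,0) S=84.7242 payoff=16.2658 vs cont=17.1780 → 17.1780 [wait]  node(2,1) S=119.5800 payoff=0.0000 vs cont=3.3449 → 3.3449 [wait]  node(2,2) S=168.7756 payoff=0.0000 vs cont=0.0303 → 0.0303 [wait]  ⇒ S*(2)=-
t_1: node(1,0) S=100.6545 payoff=0.3355 vs cont=9.4592 → 9.4592 [wait]  node(1,1) S=142.0640 payoff=0.0000 vs cont=1.5166 → 1.5166 [wait]  ⇒ S*(1)=-
t_0: node(0,0) S=119.5800 payoff=0.0000 vs cont=5.0384 → 5.0384 [wait]  ⇒ S*(0)=-

price = 5.0384
boundary = - - - 71.3152 84.7242
tree:
5.0384
9.4592 1.5166
17.1780 3.3449 0.0303
29.6748 7.3766 0.0675 0.0000
40.9617 16.2658 0.1505 0.0000 0.0000
50.4622 29.6748 0.3355 0.0000 0.0000 0.0000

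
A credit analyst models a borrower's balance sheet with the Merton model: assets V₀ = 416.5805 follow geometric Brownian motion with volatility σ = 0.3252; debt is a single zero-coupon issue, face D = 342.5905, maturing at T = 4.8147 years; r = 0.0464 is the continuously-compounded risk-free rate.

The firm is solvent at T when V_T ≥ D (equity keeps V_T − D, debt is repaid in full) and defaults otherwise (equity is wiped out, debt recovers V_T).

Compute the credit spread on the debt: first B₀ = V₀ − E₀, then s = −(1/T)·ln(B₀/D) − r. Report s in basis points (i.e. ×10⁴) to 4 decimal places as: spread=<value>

With assets at 416.5805 and a single debt payment of 342.5905 at 4.8147 years:
d₁ = [ln(V₀/D) + (r + σ²/2)T] / (σ√T)
   = [ln(416.5805/342.5905) + (0.0464 + 0.5·0.3252²)·4.8147] / (0.3252·√4.8147)
   = [0.195544 + 0.477991] / 0.713568 = 0.943898
d₂ = d₁ − σ√T = 0.943898 − 0.713568 = 0.230331
N(d₁) = 0.827389,  N(d₂) = 0.591083,  e^(−rT) = 0.799793
E₀ = V₀·N(d₁) − D·e^(−rT)·N(d₂)
   = 416.5805·0.827389 − 342.5905·0.799793·0.591083 = 182.716658
B₀ = V₀ − E₀ = 416.5805 − 182.716658 = 233.863842
spread = −(1/T)·ln(B₀/D) − r = −(1/4.8147)·ln(233.863842/342.5905) − 0.0464 = 0.03289815
in basis points: 0.03289815 × 10⁴ = 328.9815 bp

spread=328.9815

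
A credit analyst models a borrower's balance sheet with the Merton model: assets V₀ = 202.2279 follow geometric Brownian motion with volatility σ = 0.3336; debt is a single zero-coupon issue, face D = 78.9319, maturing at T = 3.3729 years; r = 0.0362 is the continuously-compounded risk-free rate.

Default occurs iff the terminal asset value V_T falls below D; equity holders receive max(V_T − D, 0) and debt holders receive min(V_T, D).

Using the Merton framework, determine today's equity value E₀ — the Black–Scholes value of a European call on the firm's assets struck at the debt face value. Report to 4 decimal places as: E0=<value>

E0=133.5485

Work the structural quantities from V₀ = 202.2279 against face 78.9319:
d₁ = [ln(V₀/D) + (r + σ²/2)T] / (σ√T)
   = [ln(202.2279/78.9319) + (0.0362 + 0.5·0.3336²)·3.3729] / (0.3336·√3.3729)
   = [0.940810 + 0.309782] / 0.612672 = 2.041211
d₂ = d₁ − σ√T = 2.041211 − 0.612672 = 1.428539
N(d₁) = 0.979385,  N(d₂) = 0.923432,  e^(−rT) = 0.885061
E₀ = V₀·N(d₁) − D·e^(−rT)·N(d₂)
   = 202.2279·0.979385 − 78.9319·0.885061·0.923432 = 133.548486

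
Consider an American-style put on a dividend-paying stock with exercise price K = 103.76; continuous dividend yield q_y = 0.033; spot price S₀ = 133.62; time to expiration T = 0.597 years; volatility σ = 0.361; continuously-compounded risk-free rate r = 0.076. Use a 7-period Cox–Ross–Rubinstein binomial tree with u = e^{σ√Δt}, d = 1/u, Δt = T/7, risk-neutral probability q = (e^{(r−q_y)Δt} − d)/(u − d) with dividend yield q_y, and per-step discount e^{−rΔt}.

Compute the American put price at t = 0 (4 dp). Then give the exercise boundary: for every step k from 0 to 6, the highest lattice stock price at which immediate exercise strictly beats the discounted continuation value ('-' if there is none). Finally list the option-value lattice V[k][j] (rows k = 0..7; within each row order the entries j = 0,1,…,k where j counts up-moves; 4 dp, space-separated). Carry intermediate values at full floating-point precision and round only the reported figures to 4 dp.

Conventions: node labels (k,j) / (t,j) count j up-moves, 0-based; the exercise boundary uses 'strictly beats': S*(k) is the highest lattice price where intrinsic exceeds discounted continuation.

price = 2.8739
boundary = - - - - - 78.8757 87.6453
tree:
2.8739
4.6740 1.0464
7.4428 1.8662 0.2106
11.5460 3.2888 0.4164 0.0000
17.3250 5.7095 0.8236 0.0000 0.0000
24.8843 9.7199 1.6287 0.0000 0.0000 0.0000
32.7765 16.1147 3.2210 0.0000 0.0000 0.0000 0.0000
39.8790 24.8843 6.3700 0.0000 0.0000 0.0000 0.0000 0.0000

Δt=0.08529  u=1.11118  d=0.89994  q=0.49106  discount=0.99354
step 7 (expiry): payoffs max(K−S,0) = 39.8790 24.8843 6.3700 0.0000 0.0000 0.0000 0.0000 0.0000
step 6: (k=6,j=0): S=70.9835, K−S=32.7765, hold=32.3056 ⇒ V=32.7765 exercise | (k=6,j=1): S=87.6453, K−S=16.1147, hold=15.6906 ⇒ V=16.1147 exercise | (k=6,j=2): S=108.2182, K−S=0.0000, hold=3.2210 ⇒ V=3.2210 continue | (k=6,j=3): S=133.6200, K−S=0.0000, hold=0.0000 ⇒ V=0.0000 continue | (k=6,j=4): S=164.9844, K−S=0.0000, hold=0.0000 ⇒ V=0.0000 continue | (k=6,j=5): S=203.7109, K−S=0.0000, hold=0.0000 ⇒ V=0.0000 continue | (k=6,j=6): S=251.5275, K−S=0.0000, hold=0.0000 ⇒ V=0.0000 continue  boundary S*=87.6453
step 5: (k=5,j=0): S=78.8757, K−S=24.8843, hold=24.4356 ⇒ V=24.8843 exercise | (k=5,j=1): S=97.3900, K−S=6.3700, hold=9.7199 ⇒ V=9.7199 continue | (k=5,j=2): S=120.2502, K−S=0.0000, hold=1.6287 ⇒ V=1.6287 continue | (k=5,j=3): S=148.4763, K−S=0.0000, hold=0.0000 ⇒ V=0.0000 continue | (k=5,j=4): S=183.3279, K−S=0.0000, hold=0.0000 ⇒ V=0.0000 continue | (k=5,j=5): S=226.3601, K−S=0.0000, hold=0.0000 ⇒ V=0.0000 continue  boundary S*=78.8757
step 4: (k=4,j=0): S=87.6453, K−S=16.1147, hold=17.3250 ⇒ V=17.3250 continue | (k=4,j=1): S=108.2182, K−S=0.0000, hold=5.7095 ⇒ V=5.7095 continue | (k=4,j=2): S=133.6200, K−S=0.0000, hold=0.8236 ⇒ V=0.8236 continue | (k=4,j=3): S=164.9844, K−S=0.0000, hold=0.0000 ⇒ V=0.0000 continue | (k=4,j=4): S=203.7109, K−S=0.0000, hold=0.0000 ⇒ V=0.0000 continue  boundary S*=-
step 3: (k=3,j=0): S=97.3900, K−S=6.3700, hold=11.5460 ⇒ V=11.5460 continue | (k=3,j=1): S=120.2502, K−S=0.0000, hold=3.2888 ⇒ V=3.2888 continue | (k=3,j=2): S=148.4763, K−S=0.0000, hold=0.4164 ⇒ V=0.4164 continue | (k=3,j=3): S=183.3279, K−S=0.0000, hold=0.0000 ⇒ V=0.0000 continue  boundary S*=-
step 2: (k=2,j=0): S=108.2182, K−S=0.0000, hold=7.4428 ⇒ V=7.4428 continue | (k=2,j=1): S=133.6200, K−S=0.0000, hold=1.8662 ⇒ V=1.8662 continue | (k=2,j=2): S=164.9844, K−S=0.0000, hold=0.2106 ⇒ V=0.2106 continue  boundary S*=-
step 1: (k=1,j=0): S=120.2502, K−S=0.0000, hold=4.6740 ⇒ V=4.6740 continue | (k=1,j=1): S=148.4763, K−S=0.0000, hold=1.0464 ⇒ V=1.0464 continue  boundary S*=-
step 0: (k=0,j=0): S=133.6200, K−S=0.0000, hold=2.8739 ⇒ V=2.8739 continue  boundary S*=-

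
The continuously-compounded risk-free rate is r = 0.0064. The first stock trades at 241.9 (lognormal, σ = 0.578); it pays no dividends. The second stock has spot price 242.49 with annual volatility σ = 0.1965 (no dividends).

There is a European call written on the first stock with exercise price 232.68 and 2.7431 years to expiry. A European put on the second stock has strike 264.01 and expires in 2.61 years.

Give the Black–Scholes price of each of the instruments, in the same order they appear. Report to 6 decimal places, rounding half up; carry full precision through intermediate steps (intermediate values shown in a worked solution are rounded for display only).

[the first stock call K=232.68]
σ√T = 0.578·√2.7431 = 0.957301
d₁ = (ln(S/K) + (r+σ²/2)T) / (σ√T) = (ln(241.9/232.68) + (0.0064+0.578²/2)·2.7431) / 0.957301 = (0.038860 + 0.475769) / 0.957301 = 0.537583
d₂ = d₁ − σ√T = 0.537583 − 0.957301 = -0.419718
e^{−rT} = 0.982597
N(d₁) = 0.704568,  N(d₂) = 0.337346
price = S·N(d₁) − K·e^{−rT}·N(d₂) = 170.434894 − 77.127595 = 93.307298
[the second stock put K=264.01]
σ√T = 0.1965·√2.61 = 0.317455
d₁ = (ln(S/K) + (r+σ²/2)T) / (σ√T) = (ln(242.49/264.01) + (0.0064+0.1965²/2)·2.61) / 0.317455 = (-0.085027 + 0.067093) / 0.317455 = -0.056491
d₂ = d₁ − σ√T = -0.056491 − 0.317455 = -0.373947
e^{−rT} = 0.983435
N(−d₁) = 0.522525,  N(−d₂) = 0.645778
price = K·e^{−rT}·N(−d₂) − S·N(−d₁) = 167.667633 − 126.707051 = 40.960582

price(the first stock call K=232.68) = 93.307298
price(the second stock put K=264.01) = 40.960582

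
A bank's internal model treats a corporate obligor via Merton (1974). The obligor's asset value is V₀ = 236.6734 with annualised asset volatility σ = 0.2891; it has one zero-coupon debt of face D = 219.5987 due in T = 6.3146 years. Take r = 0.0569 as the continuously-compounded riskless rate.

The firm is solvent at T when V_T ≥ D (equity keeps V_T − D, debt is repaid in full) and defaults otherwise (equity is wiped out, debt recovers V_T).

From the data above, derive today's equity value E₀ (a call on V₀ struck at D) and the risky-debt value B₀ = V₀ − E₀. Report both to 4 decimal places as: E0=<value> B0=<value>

With assets at 236.6734 and a single debt payment of 219.5987 at 6.3146 years:
d₁ = [ln(V₀/D) + (r + σ²/2)T] / (σ√T)
   = [ln(236.6734/219.5987) + (0.0569 + 0.5·0.2891²)·6.3146] / (0.2891·√6.3146)
   = [0.074879 + 0.623184] / 0.726476 = 0.960890
d₂ = d₁ − σ√T = 0.960890 − 0.726476 = 0.234415
N(d₁) = 0.831696,  N(d₂) = 0.592669,  e^(−rT) = 0.698164
E₀ = V₀·N(d₁) − D·e^(−rT)·N(d₂)
   = 236.6734·0.831696 − 219.5987·0.698164·0.592669 = 105.974847
B₀ = V₀ − E₀ = 236.6734 − 105.974847 = 130.698553

E0=105.9748 B0=130.6986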